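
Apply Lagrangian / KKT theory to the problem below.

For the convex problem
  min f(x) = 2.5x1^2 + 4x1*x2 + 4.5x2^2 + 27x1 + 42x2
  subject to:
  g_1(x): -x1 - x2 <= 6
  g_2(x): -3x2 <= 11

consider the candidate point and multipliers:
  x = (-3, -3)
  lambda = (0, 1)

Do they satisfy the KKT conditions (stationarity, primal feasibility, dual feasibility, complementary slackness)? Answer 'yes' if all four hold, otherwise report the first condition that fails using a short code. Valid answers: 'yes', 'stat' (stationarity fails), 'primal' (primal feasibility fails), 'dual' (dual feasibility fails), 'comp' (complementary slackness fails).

Gradient of f: grad f(x) = Q x + c = (0, 3)
Constraint values g_i(x) = a_i^T x - b_i:
  g_1((-3, -3)) = 0
  g_2((-3, -3)) = -2
Stationarity residual: grad f(x) + sum_i lambda_i a_i = (0, 0)
  -> stationarity OK
Primal feasibility (all g_i <= 0): OK
Dual feasibility (all lambda_i >= 0): OK
Complementary slackness (lambda_i * g_i(x) = 0 for all i): FAILS

Verdict: the first failing condition is complementary_slackness -> comp.

comp


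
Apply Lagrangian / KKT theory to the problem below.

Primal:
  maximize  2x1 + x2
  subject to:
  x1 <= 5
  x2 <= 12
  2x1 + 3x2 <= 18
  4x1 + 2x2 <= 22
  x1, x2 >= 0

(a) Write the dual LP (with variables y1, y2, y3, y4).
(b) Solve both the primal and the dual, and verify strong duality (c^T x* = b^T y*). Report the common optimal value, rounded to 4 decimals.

The standard primal-dual pair for 'max c^T x s.t. A x <= b, x >= 0' is:
  Dual:  min b^T y  s.t.  A^T y >= c,  y >= 0.

So the dual LP is:
  minimize  5y1 + 12y2 + 18y3 + 22y4
  subject to:
    y1 + 2y3 + 4y4 >= 2
    y2 + 3y3 + 2y4 >= 1
    y1, y2, y3, y4 >= 0

Solving the primal: x* = (3.75, 3.5).
  primal value c^T x* = 11.
Solving the dual: y* = (0, 0, 0, 0.5).
  dual value b^T y* = 11.
Strong duality: c^T x* = b^T y*. Confirmed.

11


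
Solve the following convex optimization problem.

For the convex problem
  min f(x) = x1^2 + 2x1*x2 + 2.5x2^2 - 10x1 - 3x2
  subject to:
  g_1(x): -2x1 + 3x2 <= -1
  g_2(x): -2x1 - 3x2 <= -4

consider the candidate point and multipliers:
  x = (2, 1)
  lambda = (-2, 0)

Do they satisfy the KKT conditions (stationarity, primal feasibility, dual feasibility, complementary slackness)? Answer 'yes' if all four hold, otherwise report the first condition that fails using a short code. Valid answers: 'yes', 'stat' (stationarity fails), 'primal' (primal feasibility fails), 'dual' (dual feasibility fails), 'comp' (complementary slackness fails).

Gradient of f: grad f(x) = Q x + c = (-4, 6)
Constraint values g_i(x) = a_i^T x - b_i:
  g_1((2, 1)) = 0
  g_2((2, 1)) = -3
Stationarity residual: grad f(x) + sum_i lambda_i a_i = (0, 0)
  -> stationarity OK
Primal feasibility (all g_i <= 0): OK
Dual feasibility (all lambda_i >= 0): FAILS
Complementary slackness (lambda_i * g_i(x) = 0 for all i): OK

Verdict: the first failing condition is dual_feasibility -> dual.

dual


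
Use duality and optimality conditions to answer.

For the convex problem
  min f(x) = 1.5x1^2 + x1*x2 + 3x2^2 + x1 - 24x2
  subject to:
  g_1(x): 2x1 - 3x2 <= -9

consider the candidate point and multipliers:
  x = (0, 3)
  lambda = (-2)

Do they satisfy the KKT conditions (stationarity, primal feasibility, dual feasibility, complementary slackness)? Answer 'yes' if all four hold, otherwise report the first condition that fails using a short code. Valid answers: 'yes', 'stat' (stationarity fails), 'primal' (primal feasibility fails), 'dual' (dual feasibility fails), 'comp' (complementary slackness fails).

Gradient of f: grad f(x) = Q x + c = (4, -6)
Constraint values g_i(x) = a_i^T x - b_i:
  g_1((0, 3)) = 0
Stationarity residual: grad f(x) + sum_i lambda_i a_i = (0, 0)
  -> stationarity OK
Primal feasibility (all g_i <= 0): OK
Dual feasibility (all lambda_i >= 0): FAILS
Complementary slackness (lambda_i * g_i(x) = 0 for all i): OK

Verdict: the first failing condition is dual_feasibility -> dual.

dual


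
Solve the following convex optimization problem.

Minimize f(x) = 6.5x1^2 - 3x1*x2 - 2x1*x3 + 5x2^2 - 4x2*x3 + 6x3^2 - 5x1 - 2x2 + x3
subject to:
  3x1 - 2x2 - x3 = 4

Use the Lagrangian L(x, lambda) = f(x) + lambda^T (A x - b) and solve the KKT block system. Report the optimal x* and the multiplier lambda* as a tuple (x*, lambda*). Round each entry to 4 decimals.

Form the Lagrangian:
  L(x, lambda) = (1/2) x^T Q x + c^T x + lambda^T (A x - b)
Stationarity (grad_x L = 0): Q x + c + A^T lambda = 0.
Primal feasibility: A x = b.

This gives the KKT block system:
  [ Q   A^T ] [ x     ]   [-c ]
  [ A    0  ] [ lambda ] = [ b ]

Solving the linear system:
  x*      = (1.0603, -0.2702, -0.2787)
  lambda* = (-3.384)
  f(x*)   = 4.2481

x* = (1.0603, -0.2702, -0.2787), lambda* = (-3.384)


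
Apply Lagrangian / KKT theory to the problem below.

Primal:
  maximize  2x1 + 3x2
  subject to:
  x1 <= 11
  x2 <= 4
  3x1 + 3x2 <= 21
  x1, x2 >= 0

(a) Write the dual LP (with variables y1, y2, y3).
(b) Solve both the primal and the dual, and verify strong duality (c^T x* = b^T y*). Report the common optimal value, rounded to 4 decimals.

The standard primal-dual pair for 'max c^T x s.t. A x <= b, x >= 0' is:
  Dual:  min b^T y  s.t.  A^T y >= c,  y >= 0.

So the dual LP is:
  minimize  11y1 + 4y2 + 21y3
  subject to:
    y1 + 3y3 >= 2
    y2 + 3y3 >= 3
    y1, y2, y3 >= 0

Solving the primal: x* = (3, 4).
  primal value c^T x* = 18.
Solving the dual: y* = (0, 1, 0.6667).
  dual value b^T y* = 18.
Strong duality: c^T x* = b^T y*. Confirmed.

18


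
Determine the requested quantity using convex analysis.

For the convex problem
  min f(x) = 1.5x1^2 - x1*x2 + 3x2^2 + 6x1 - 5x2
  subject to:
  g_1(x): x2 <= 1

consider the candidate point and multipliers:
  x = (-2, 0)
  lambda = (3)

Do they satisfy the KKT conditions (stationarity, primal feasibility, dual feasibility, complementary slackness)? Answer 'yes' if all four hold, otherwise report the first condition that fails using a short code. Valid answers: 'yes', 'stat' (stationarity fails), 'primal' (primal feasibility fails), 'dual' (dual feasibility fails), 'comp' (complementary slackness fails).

Gradient of f: grad f(x) = Q x + c = (0, -3)
Constraint values g_i(x) = a_i^T x - b_i:
  g_1((-2, 0)) = -1
Stationarity residual: grad f(x) + sum_i lambda_i a_i = (0, 0)
  -> stationarity OK
Primal feasibility (all g_i <= 0): OK
Dual feasibility (all lambda_i >= 0): OK
Complementary slackness (lambda_i * g_i(x) = 0 for all i): FAILS

Verdict: the first failing condition is complementary_slackness -> comp.

comp


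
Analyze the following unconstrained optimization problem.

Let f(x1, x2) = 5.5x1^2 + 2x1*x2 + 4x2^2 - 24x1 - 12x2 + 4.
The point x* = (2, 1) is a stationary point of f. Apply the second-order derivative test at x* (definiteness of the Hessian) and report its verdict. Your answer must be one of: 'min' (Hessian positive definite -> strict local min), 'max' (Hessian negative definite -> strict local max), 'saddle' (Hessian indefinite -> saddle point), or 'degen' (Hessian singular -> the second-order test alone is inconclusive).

Compute the Hessian H = grad^2 f:
  H = [[11, 2], [2, 8]]
Verify stationarity: grad f(x*) = H x* + g = (0, 0).
Eigenvalues of H: 7, 12.
Both eigenvalues > 0, so H is positive definite -> x* is a strict local min.

min


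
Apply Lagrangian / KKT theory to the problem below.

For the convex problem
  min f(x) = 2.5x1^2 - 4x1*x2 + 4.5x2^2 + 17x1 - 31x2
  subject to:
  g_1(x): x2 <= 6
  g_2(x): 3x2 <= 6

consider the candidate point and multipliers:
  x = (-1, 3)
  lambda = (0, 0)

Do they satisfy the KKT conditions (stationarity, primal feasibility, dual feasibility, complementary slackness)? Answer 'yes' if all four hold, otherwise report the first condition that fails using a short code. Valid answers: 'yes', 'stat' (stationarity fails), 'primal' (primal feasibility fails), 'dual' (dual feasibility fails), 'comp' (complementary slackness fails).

Gradient of f: grad f(x) = Q x + c = (0, 0)
Constraint values g_i(x) = a_i^T x - b_i:
  g_1((-1, 3)) = -3
  g_2((-1, 3)) = 3
Stationarity residual: grad f(x) + sum_i lambda_i a_i = (0, 0)
  -> stationarity OK
Primal feasibility (all g_i <= 0): FAILS
Dual feasibility (all lambda_i >= 0): OK
Complementary slackness (lambda_i * g_i(x) = 0 for all i): OK

Verdict: the first failing condition is primal_feasibility -> primal.

primal


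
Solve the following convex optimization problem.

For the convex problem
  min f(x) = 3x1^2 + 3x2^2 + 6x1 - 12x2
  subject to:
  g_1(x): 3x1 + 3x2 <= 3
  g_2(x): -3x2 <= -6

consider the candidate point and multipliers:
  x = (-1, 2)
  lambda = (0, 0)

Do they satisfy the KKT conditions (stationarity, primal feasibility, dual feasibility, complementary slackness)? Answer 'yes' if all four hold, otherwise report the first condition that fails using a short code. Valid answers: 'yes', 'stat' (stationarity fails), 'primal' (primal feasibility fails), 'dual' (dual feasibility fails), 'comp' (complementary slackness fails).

Gradient of f: grad f(x) = Q x + c = (0, 0)
Constraint values g_i(x) = a_i^T x - b_i:
  g_1((-1, 2)) = 0
  g_2((-1, 2)) = 0
Stationarity residual: grad f(x) + sum_i lambda_i a_i = (0, 0)
  -> stationarity OK
Primal feasibility (all g_i <= 0): OK
Dual feasibility (all lambda_i >= 0): OK
Complementary slackness (lambda_i * g_i(x) = 0 for all i): OK

Verdict: yes, KKT holds.

yes


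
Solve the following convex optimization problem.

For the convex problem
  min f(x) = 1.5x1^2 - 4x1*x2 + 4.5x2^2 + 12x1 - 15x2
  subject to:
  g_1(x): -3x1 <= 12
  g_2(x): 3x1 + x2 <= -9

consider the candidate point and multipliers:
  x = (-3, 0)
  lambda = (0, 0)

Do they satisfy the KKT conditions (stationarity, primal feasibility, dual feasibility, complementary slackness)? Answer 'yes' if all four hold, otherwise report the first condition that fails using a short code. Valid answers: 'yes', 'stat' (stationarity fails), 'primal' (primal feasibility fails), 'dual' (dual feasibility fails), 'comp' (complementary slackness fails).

Gradient of f: grad f(x) = Q x + c = (3, -3)
Constraint values g_i(x) = a_i^T x - b_i:
  g_1((-3, 0)) = -3
  g_2((-3, 0)) = 0
Stationarity residual: grad f(x) + sum_i lambda_i a_i = (3, -3)
  -> stationarity FAILS
Primal feasibility (all g_i <= 0): OK
Dual feasibility (all lambda_i >= 0): OK
Complementary slackness (lambda_i * g_i(x) = 0 for all i): OK

Verdict: the first failing condition is stationarity -> stat.

stat


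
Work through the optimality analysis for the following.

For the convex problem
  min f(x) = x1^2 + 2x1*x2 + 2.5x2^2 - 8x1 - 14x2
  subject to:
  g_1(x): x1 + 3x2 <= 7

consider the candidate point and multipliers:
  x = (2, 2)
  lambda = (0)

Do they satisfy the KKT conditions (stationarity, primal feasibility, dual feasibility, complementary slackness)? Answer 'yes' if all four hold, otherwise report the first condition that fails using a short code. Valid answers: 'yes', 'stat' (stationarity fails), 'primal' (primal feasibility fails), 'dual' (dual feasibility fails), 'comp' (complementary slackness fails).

Gradient of f: grad f(x) = Q x + c = (0, 0)
Constraint values g_i(x) = a_i^T x - b_i:
  g_1((2, 2)) = 1
Stationarity residual: grad f(x) + sum_i lambda_i a_i = (0, 0)
  -> stationarity OK
Primal feasibility (all g_i <= 0): FAILS
Dual feasibility (all lambda_i >= 0): OK
Complementary slackness (lambda_i * g_i(x) = 0 for all i): OK

Verdict: the first failing condition is primal_feasibility -> primal.

primal


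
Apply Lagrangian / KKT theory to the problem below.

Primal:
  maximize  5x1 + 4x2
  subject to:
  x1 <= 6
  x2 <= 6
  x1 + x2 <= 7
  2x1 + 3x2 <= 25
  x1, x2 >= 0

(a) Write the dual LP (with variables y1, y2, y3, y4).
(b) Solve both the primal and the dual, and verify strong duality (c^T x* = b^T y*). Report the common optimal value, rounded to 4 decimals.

The standard primal-dual pair for 'max c^T x s.t. A x <= b, x >= 0' is:
  Dual:  min b^T y  s.t.  A^T y >= c,  y >= 0.

So the dual LP is:
  minimize  6y1 + 6y2 + 7y3 + 25y4
  subject to:
    y1 + y3 + 2y4 >= 5
    y2 + y3 + 3y4 >= 4
    y1, y2, y3, y4 >= 0

Solving the primal: x* = (6, 1).
  primal value c^T x* = 34.
Solving the dual: y* = (1, 0, 4, 0).
  dual value b^T y* = 34.
Strong duality: c^T x* = b^T y*. Confirmed.

34


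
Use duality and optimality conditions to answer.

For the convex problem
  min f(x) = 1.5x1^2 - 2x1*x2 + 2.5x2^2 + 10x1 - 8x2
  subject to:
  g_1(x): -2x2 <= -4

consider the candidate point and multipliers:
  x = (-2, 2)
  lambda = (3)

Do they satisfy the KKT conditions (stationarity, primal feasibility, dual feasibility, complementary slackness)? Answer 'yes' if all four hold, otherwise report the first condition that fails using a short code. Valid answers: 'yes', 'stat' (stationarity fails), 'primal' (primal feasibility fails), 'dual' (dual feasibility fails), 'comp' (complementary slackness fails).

Gradient of f: grad f(x) = Q x + c = (0, 6)
Constraint values g_i(x) = a_i^T x - b_i:
  g_1((-2, 2)) = 0
Stationarity residual: grad f(x) + sum_i lambda_i a_i = (0, 0)
  -> stationarity OK
Primal feasibility (all g_i <= 0): OK
Dual feasibility (all lambda_i >= 0): OK
Complementary slackness (lambda_i * g_i(x) = 0 for all i): OK

Verdict: yes, KKT holds.

yes


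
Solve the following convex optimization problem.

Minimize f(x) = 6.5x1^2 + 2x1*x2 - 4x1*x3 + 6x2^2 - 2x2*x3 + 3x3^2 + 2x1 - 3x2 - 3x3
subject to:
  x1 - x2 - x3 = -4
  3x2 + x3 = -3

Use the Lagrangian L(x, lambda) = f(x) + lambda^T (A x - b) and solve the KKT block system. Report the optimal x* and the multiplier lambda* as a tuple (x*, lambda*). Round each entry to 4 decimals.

Form the Lagrangian:
  L(x, lambda) = (1/2) x^T Q x + c^T x + lambda^T (A x - b)
Stationarity (grad_x L = 0): Q x + c + A^T lambda = 0.
Primal feasibility: A x = b.

This gives the KKT block system:
  [ Q   A^T ] [ x     ]   [-c ]
  [ A    0  ] [ lambda ] = [ b ]

Solving the linear system:
  x*      = (-3.7027, -1.6486, 1.9459)
  lambda* = (57.2162, 30.4324)
  f(x*)   = 155.9324

x* = (-3.7027, -1.6486, 1.9459), lambda* = (57.2162, 30.4324)


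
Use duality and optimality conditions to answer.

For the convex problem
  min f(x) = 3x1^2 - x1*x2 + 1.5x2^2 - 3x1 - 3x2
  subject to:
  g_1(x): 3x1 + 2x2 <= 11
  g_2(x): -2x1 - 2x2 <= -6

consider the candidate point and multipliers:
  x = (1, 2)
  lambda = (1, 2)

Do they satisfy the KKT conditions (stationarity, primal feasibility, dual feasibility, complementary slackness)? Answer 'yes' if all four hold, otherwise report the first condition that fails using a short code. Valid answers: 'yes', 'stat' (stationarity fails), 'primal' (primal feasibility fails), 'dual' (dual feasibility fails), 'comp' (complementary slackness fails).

Gradient of f: grad f(x) = Q x + c = (1, 2)
Constraint values g_i(x) = a_i^T x - b_i:
  g_1((1, 2)) = -4
  g_2((1, 2)) = 0
Stationarity residual: grad f(x) + sum_i lambda_i a_i = (0, 0)
  -> stationarity OK
Primal feasibility (all g_i <= 0): OK
Dual feasibility (all lambda_i >= 0): OK
Complementary slackness (lambda_i * g_i(x) = 0 for all i): FAILS

Verdict: the first failing condition is complementary_slackness -> comp.

comp


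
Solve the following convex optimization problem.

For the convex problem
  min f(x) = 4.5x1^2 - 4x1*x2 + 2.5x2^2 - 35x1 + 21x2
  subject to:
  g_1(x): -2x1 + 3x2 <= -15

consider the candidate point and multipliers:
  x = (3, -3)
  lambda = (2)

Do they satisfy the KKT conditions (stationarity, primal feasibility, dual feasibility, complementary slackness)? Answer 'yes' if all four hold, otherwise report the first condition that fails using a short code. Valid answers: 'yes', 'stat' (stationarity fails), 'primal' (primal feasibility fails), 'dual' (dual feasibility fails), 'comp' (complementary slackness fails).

Gradient of f: grad f(x) = Q x + c = (4, -6)
Constraint values g_i(x) = a_i^T x - b_i:
  g_1((3, -3)) = 0
Stationarity residual: grad f(x) + sum_i lambda_i a_i = (0, 0)
  -> stationarity OK
Primal feasibility (all g_i <= 0): OK
Dual feasibility (all lambda_i >= 0): OK
Complementary slackness (lambda_i * g_i(x) = 0 for all i): OK

Verdict: yes, KKT holds.

yes


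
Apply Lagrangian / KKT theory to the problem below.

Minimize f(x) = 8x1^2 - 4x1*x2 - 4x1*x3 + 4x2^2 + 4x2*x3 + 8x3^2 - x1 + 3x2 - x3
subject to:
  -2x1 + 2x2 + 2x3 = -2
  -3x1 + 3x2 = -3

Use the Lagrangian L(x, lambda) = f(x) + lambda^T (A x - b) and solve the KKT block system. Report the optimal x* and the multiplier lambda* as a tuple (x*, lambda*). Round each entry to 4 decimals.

Form the Lagrangian:
  L(x, lambda) = (1/2) x^T Q x + c^T x + lambda^T (A x - b)
Stationarity (grad_x L = 0): Q x + c + A^T lambda = 0.
Primal feasibility: A x = b.

This gives the KKT block system:
  [ Q   A^T ] [ x     ]   [-c ]
  [ A    0  ] [ lambda ] = [ b ]

Solving the linear system:
  x*      = (0.125, -0.875, 0)
  lambda* = (2.5, -0.1667)
  f(x*)   = 0.875

x* = (0.125, -0.875, 0), lambda* = (2.5, -0.1667)


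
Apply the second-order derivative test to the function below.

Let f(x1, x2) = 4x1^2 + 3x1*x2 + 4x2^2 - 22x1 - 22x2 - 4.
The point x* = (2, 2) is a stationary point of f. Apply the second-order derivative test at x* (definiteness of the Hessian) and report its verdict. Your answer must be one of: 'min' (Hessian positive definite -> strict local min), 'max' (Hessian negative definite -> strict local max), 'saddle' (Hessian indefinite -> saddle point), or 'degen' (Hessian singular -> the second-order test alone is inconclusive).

Compute the Hessian H = grad^2 f:
  H = [[8, 3], [3, 8]]
Verify stationarity: grad f(x*) = H x* + g = (0, 0).
Eigenvalues of H: 5, 11.
Both eigenvalues > 0, so H is positive definite -> x* is a strict local min.

min


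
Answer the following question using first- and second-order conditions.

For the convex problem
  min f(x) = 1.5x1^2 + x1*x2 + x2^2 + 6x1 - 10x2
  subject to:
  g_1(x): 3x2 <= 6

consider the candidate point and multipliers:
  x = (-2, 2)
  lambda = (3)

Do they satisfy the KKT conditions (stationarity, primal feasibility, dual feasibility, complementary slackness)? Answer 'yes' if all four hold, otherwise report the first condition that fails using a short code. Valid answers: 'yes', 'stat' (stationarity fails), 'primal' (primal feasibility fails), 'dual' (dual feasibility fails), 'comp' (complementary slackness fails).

Gradient of f: grad f(x) = Q x + c = (2, -8)
Constraint values g_i(x) = a_i^T x - b_i:
  g_1((-2, 2)) = 0
Stationarity residual: grad f(x) + sum_i lambda_i a_i = (2, 1)
  -> stationarity FAILS
Primal feasibility (all g_i <= 0): OK
Dual feasibility (all lambda_i >= 0): OK
Complementary slackness (lambda_i * g_i(x) = 0 for all i): OK

Verdict: the first failing condition is stationarity -> stat.

stat


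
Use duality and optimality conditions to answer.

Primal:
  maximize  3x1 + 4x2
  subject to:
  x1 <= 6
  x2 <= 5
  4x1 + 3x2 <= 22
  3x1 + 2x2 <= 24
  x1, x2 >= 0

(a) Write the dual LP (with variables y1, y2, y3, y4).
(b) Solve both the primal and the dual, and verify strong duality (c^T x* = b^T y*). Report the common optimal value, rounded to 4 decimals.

The standard primal-dual pair for 'max c^T x s.t. A x <= b, x >= 0' is:
  Dual:  min b^T y  s.t.  A^T y >= c,  y >= 0.

So the dual LP is:
  minimize  6y1 + 5y2 + 22y3 + 24y4
  subject to:
    y1 + 4y3 + 3y4 >= 3
    y2 + 3y3 + 2y4 >= 4
    y1, y2, y3, y4 >= 0

Solving the primal: x* = (1.75, 5).
  primal value c^T x* = 25.25.
Solving the dual: y* = (0, 1.75, 0.75, 0).
  dual value b^T y* = 25.25.
Strong duality: c^T x* = b^T y*. Confirmed.

25.25


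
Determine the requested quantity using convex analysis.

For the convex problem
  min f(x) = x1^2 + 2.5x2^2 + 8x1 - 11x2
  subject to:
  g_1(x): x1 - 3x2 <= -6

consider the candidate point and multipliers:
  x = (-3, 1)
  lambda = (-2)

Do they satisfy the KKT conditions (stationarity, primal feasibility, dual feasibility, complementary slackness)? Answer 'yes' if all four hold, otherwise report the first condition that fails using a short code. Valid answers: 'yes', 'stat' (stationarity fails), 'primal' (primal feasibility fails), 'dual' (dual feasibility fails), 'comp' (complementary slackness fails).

Gradient of f: grad f(x) = Q x + c = (2, -6)
Constraint values g_i(x) = a_i^T x - b_i:
  g_1((-3, 1)) = 0
Stationarity residual: grad f(x) + sum_i lambda_i a_i = (0, 0)
  -> stationarity OK
Primal feasibility (all g_i <= 0): OK
Dual feasibility (all lambda_i >= 0): FAILS
Complementary slackness (lambda_i * g_i(x) = 0 for all i): OK

Verdict: the first failing condition is dual_feasibility -> dual.

dual


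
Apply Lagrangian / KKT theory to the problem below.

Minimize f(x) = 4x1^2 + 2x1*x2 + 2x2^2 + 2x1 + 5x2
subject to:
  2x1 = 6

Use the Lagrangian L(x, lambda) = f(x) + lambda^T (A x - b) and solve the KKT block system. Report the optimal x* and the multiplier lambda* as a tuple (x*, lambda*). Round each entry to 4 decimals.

Form the Lagrangian:
  L(x, lambda) = (1/2) x^T Q x + c^T x + lambda^T (A x - b)
Stationarity (grad_x L = 0): Q x + c + A^T lambda = 0.
Primal feasibility: A x = b.

This gives the KKT block system:
  [ Q   A^T ] [ x     ]   [-c ]
  [ A    0  ] [ lambda ] = [ b ]

Solving the linear system:
  x*      = (3, -2.75)
  lambda* = (-10.25)
  f(x*)   = 26.875

x* = (3, -2.75), lambda* = (-10.25)


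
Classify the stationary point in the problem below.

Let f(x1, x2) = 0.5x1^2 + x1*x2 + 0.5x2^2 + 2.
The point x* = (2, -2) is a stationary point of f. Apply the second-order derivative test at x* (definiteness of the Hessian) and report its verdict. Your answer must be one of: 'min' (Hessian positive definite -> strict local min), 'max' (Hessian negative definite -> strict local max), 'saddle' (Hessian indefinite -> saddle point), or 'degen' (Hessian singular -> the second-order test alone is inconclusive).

Compute the Hessian H = grad^2 f:
  H = [[1, 1], [1, 1]]
Verify stationarity: grad f(x*) = H x* + g = (0, 0).
Eigenvalues of H: 0, 2.
H has a zero eigenvalue (singular; positive semidefinite but not definite), so H is neither positive definite, negative definite, nor indefinite. The second-order test alone is inconclusive -> degen.
(Indeed, f is constant along the null direction of H through x*, so x* is not a strict local extremum.)

degen


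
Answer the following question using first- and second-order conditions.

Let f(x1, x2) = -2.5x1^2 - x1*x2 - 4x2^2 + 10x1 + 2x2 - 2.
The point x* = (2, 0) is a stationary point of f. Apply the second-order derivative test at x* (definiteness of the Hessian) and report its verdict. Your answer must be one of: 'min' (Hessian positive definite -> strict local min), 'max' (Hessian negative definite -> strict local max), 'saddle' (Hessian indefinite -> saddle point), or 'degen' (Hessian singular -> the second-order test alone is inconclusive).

Compute the Hessian H = grad^2 f:
  H = [[-5, -1], [-1, -8]]
Verify stationarity: grad f(x*) = H x* + g = (0, 0).
Eigenvalues of H: -8.3028, -4.6972.
Both eigenvalues < 0, so H is negative definite -> x* is a strict local max.

max


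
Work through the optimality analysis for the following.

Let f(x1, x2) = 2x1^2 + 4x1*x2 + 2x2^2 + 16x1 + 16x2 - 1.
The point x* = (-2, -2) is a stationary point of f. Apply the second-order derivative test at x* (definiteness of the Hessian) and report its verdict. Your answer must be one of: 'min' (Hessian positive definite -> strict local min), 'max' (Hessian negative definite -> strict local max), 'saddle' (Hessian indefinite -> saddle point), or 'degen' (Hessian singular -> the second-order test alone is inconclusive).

Compute the Hessian H = grad^2 f:
  H = [[4, 4], [4, 4]]
Verify stationarity: grad f(x*) = H x* + g = (0, 0).
Eigenvalues of H: 0, 8.
H has a zero eigenvalue (singular; positive semidefinite but not definite), so H is neither positive definite, negative definite, nor indefinite. The second-order test alone is inconclusive -> degen.
(Indeed, f is constant along the null direction of H through x*, so x* is not a strict local extremum.)

degen


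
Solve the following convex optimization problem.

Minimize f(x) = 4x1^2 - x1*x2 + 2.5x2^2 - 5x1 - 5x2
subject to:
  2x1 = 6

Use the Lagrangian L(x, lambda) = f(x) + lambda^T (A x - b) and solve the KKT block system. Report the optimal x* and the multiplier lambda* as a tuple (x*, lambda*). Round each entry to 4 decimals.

Form the Lagrangian:
  L(x, lambda) = (1/2) x^T Q x + c^T x + lambda^T (A x - b)
Stationarity (grad_x L = 0): Q x + c + A^T lambda = 0.
Primal feasibility: A x = b.

This gives the KKT block system:
  [ Q   A^T ] [ x     ]   [-c ]
  [ A    0  ] [ lambda ] = [ b ]

Solving the linear system:
  x*      = (3, 1.6)
  lambda* = (-8.7)
  f(x*)   = 14.6

x* = (3, 1.6), lambda* = (-8.7)


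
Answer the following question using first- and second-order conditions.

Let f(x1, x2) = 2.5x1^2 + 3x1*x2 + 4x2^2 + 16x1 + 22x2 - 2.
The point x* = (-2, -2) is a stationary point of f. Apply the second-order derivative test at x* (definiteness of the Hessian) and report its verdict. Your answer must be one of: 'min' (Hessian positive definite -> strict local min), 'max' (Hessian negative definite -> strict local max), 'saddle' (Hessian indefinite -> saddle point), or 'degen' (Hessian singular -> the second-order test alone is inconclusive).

Compute the Hessian H = grad^2 f:
  H = [[5, 3], [3, 8]]
Verify stationarity: grad f(x*) = H x* + g = (0, 0).
Eigenvalues of H: 3.1459, 9.8541.
Both eigenvalues > 0, so H is positive definite -> x* is a strict local min.

min


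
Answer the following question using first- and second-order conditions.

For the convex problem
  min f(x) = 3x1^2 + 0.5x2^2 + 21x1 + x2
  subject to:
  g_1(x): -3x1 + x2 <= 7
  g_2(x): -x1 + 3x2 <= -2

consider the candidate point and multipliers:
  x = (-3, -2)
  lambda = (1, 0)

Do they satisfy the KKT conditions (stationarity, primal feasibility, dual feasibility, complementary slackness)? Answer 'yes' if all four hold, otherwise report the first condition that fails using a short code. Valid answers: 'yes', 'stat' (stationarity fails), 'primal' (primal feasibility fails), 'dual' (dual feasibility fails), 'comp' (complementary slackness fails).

Gradient of f: grad f(x) = Q x + c = (3, -1)
Constraint values g_i(x) = a_i^T x - b_i:
  g_1((-3, -2)) = 0
  g_2((-3, -2)) = -1
Stationarity residual: grad f(x) + sum_i lambda_i a_i = (0, 0)
  -> stationarity OK
Primal feasibility (all g_i <= 0): OK
Dual feasibility (all lambda_i >= 0): OK
Complementary slackness (lambda_i * g_i(x) = 0 for all i): OK

Verdict: yes, KKT holds.

yes


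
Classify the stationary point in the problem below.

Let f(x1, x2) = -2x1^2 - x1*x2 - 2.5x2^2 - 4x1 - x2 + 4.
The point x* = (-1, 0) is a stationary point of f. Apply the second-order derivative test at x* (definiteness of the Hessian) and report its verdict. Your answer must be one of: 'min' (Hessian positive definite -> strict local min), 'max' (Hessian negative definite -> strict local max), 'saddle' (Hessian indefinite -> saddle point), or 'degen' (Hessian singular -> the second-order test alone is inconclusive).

Compute the Hessian H = grad^2 f:
  H = [[-4, -1], [-1, -5]]
Verify stationarity: grad f(x*) = H x* + g = (0, 0).
Eigenvalues of H: -5.618, -3.382.
Both eigenvalues < 0, so H is negative definite -> x* is a strict local max.

max


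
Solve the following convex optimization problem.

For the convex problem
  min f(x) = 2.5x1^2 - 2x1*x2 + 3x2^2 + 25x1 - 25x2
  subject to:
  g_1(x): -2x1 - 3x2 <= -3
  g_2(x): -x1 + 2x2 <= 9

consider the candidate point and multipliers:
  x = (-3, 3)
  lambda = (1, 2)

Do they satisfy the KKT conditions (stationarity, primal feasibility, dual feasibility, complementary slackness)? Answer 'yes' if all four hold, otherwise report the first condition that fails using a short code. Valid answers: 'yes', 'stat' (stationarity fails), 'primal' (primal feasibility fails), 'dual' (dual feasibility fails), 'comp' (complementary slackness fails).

Gradient of f: grad f(x) = Q x + c = (4, -1)
Constraint values g_i(x) = a_i^T x - b_i:
  g_1((-3, 3)) = 0
  g_2((-3, 3)) = 0
Stationarity residual: grad f(x) + sum_i lambda_i a_i = (0, 0)
  -> stationarity OK
Primal feasibility (all g_i <= 0): OK
Dual feasibility (all lambda_i >= 0): OK
Complementary slackness (lambda_i * g_i(x) = 0 for all i): OK

Verdict: yes, KKT holds.

yes


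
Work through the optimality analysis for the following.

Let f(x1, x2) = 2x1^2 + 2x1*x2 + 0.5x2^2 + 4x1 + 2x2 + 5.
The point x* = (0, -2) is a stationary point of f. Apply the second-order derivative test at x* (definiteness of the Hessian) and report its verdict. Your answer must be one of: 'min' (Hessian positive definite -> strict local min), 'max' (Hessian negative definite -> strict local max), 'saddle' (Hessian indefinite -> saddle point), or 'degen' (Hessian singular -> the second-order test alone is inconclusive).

Compute the Hessian H = grad^2 f:
  H = [[4, 2], [2, 1]]
Verify stationarity: grad f(x*) = H x* + g = (0, 0).
Eigenvalues of H: 0, 5.
H has a zero eigenvalue (singular; positive semidefinite but not definite), so H is neither positive definite, negative definite, nor indefinite. The second-order test alone is inconclusive -> degen.
(Indeed, f is constant along the null direction of H through x*, so x* is not a strict local extremum.)

degen


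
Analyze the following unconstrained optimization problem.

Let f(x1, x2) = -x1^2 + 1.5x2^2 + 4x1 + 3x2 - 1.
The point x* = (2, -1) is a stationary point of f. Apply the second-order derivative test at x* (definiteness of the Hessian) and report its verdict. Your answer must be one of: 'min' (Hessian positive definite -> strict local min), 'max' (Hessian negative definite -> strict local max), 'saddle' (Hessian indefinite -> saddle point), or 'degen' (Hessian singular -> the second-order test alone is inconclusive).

Compute the Hessian H = grad^2 f:
  H = [[-2, 0], [0, 3]]
Verify stationarity: grad f(x*) = H x* + g = (0, 0).
Eigenvalues of H: -2, 3.
Eigenvalues have mixed signs, so H is indefinite -> x* is a saddle point.

saddle


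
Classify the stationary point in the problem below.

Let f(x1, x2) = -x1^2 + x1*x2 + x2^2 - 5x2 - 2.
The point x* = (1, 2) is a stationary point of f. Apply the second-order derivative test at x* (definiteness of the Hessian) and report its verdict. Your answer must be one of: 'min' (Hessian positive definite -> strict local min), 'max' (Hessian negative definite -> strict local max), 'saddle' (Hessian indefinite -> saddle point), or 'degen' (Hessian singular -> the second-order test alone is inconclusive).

Compute the Hessian H = grad^2 f:
  H = [[-2, 1], [1, 2]]
Verify stationarity: grad f(x*) = H x* + g = (0, 0).
Eigenvalues of H: -2.2361, 2.2361.
Eigenvalues have mixed signs, so H is indefinite -> x* is a saddle point.

saddle


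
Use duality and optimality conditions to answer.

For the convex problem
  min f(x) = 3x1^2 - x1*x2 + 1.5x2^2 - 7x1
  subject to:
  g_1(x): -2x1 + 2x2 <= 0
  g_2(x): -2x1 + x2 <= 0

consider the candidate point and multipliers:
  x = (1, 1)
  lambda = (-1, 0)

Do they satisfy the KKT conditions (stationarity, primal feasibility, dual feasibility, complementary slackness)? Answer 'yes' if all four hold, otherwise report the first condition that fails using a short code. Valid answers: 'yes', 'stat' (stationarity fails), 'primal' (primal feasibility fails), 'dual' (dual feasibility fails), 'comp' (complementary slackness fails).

Gradient of f: grad f(x) = Q x + c = (-2, 2)
Constraint values g_i(x) = a_i^T x - b_i:
  g_1((1, 1)) = 0
  g_2((1, 1)) = -1
Stationarity residual: grad f(x) + sum_i lambda_i a_i = (0, 0)
  -> stationarity OK
Primal feasibility (all g_i <= 0): OK
Dual feasibility (all lambda_i >= 0): FAILS
Complementary slackness (lambda_i * g_i(x) = 0 for all i): OK

Verdict: the first failing condition is dual_feasibility -> dual.

dual


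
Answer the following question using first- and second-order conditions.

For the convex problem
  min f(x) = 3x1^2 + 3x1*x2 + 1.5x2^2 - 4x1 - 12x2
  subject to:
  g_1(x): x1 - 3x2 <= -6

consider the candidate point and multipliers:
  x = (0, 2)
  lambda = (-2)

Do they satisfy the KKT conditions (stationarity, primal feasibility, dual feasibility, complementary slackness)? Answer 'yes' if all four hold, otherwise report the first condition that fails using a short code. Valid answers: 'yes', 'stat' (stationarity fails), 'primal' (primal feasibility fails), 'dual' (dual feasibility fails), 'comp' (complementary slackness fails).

Gradient of f: grad f(x) = Q x + c = (2, -6)
Constraint values g_i(x) = a_i^T x - b_i:
  g_1((0, 2)) = 0
Stationarity residual: grad f(x) + sum_i lambda_i a_i = (0, 0)
  -> stationarity OK
Primal feasibility (all g_i <= 0): OK
Dual feasibility (all lambda_i >= 0): FAILS
Complementary slackness (lambda_i * g_i(x) = 0 for all i): OK

Verdict: the first failing condition is dual_feasibility -> dual.

dual


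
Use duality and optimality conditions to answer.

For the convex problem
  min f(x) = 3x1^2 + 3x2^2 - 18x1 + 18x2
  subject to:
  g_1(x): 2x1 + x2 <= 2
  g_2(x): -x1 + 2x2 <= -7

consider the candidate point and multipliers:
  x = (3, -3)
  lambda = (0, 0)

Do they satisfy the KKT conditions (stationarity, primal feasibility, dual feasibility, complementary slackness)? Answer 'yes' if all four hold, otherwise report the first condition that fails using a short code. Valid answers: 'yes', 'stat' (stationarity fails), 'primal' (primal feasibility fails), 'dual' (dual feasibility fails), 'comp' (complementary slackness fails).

Gradient of f: grad f(x) = Q x + c = (0, 0)
Constraint values g_i(x) = a_i^T x - b_i:
  g_1((3, -3)) = 1
  g_2((3, -3)) = -2
Stationarity residual: grad f(x) + sum_i lambda_i a_i = (0, 0)
  -> stationarity OK
Primal feasibility (all g_i <= 0): FAILS
Dual feasibility (all lambda_i >= 0): OK
Complementary slackness (lambda_i * g_i(x) = 0 for all i): OK

Verdict: the first failing condition is primal_feasibility -> primal.

primal


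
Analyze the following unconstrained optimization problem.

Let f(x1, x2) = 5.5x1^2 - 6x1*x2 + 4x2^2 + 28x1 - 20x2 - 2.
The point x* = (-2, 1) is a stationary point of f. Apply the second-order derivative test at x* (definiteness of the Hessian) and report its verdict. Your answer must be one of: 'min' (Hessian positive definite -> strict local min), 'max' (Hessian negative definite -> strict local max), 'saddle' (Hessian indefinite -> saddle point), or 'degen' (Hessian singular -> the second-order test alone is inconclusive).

Compute the Hessian H = grad^2 f:
  H = [[11, -6], [-6, 8]]
Verify stationarity: grad f(x*) = H x* + g = (0, 0).
Eigenvalues of H: 3.3153, 15.6847.
Both eigenvalues > 0, so H is positive definite -> x* is a strict local min.

min


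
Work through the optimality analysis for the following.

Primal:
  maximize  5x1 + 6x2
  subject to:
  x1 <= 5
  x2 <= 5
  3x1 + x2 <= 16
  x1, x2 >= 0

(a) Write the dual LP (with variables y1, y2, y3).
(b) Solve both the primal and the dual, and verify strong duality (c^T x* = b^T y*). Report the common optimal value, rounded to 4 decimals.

The standard primal-dual pair for 'max c^T x s.t. A x <= b, x >= 0' is:
  Dual:  min b^T y  s.t.  A^T y >= c,  y >= 0.

So the dual LP is:
  minimize  5y1 + 5y2 + 16y3
  subject to:
    y1 + 3y3 >= 5
    y2 + y3 >= 6
    y1, y2, y3 >= 0

Solving the primal: x* = (3.6667, 5).
  primal value c^T x* = 48.3333.
Solving the dual: y* = (0, 4.3333, 1.6667).
  dual value b^T y* = 48.3333.
Strong duality: c^T x* = b^T y*. Confirmed.

48.3333


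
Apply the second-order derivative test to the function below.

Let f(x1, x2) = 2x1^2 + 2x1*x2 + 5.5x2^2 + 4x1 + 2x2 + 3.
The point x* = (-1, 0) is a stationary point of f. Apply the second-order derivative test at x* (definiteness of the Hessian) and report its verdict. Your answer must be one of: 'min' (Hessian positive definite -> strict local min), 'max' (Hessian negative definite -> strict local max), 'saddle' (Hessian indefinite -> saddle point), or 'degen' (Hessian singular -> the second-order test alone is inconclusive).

Compute the Hessian H = grad^2 f:
  H = [[4, 2], [2, 11]]
Verify stationarity: grad f(x*) = H x* + g = (0, 0).
Eigenvalues of H: 3.4689, 11.5311.
Both eigenvalues > 0, so H is positive definite -> x* is a strict local min.

min


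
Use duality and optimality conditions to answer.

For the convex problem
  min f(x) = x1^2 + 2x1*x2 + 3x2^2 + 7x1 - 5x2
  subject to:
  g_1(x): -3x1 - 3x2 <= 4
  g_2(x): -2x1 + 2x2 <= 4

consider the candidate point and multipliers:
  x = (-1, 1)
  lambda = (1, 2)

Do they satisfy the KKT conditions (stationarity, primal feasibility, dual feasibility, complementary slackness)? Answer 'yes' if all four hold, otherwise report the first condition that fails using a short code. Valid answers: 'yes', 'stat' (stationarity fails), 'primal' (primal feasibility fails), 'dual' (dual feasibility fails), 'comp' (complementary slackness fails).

Gradient of f: grad f(x) = Q x + c = (7, -1)
Constraint values g_i(x) = a_i^T x - b_i:
  g_1((-1, 1)) = -4
  g_2((-1, 1)) = 0
Stationarity residual: grad f(x) + sum_i lambda_i a_i = (0, 0)
  -> stationarity OK
Primal feasibility (all g_i <= 0): OK
Dual feasibility (all lambda_i >= 0): OK
Complementary slackness (lambda_i * g_i(x) = 0 for all i): FAILS

Verdict: the first failing condition is complementary_slackness -> comp.

comp


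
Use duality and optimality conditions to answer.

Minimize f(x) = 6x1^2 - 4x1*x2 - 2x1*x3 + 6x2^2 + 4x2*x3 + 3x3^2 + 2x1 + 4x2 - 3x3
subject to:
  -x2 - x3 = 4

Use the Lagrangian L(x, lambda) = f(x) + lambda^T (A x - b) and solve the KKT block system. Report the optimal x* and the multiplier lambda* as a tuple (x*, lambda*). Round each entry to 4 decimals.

Form the Lagrangian:
  L(x, lambda) = (1/2) x^T Q x + c^T x + lambda^T (A x - b)
Stationarity (grad_x L = 0): Q x + c + A^T lambda = 0.
Primal feasibility: A x = b.

This gives the KKT block system:
  [ Q   A^T ] [ x     ]   [-c ]
  [ A    0  ] [ lambda ] = [ b ]

Solving the linear system:
  x*      = (-1.1207, -1.7241, -2.2759)
  lambda* = (-21.3103)
  f(x*)   = 41.4655

x* = (-1.1207, -1.7241, -2.2759), lambda* = (-21.3103)


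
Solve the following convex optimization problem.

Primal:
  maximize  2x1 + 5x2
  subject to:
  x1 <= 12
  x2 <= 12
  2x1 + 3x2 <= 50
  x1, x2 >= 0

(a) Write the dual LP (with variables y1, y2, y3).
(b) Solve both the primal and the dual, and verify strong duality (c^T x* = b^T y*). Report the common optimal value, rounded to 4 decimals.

The standard primal-dual pair for 'max c^T x s.t. A x <= b, x >= 0' is:
  Dual:  min b^T y  s.t.  A^T y >= c,  y >= 0.

So the dual LP is:
  minimize  12y1 + 12y2 + 50y3
  subject to:
    y1 + 2y3 >= 2
    y2 + 3y3 >= 5
    y1, y2, y3 >= 0

Solving the primal: x* = (7, 12).
  primal value c^T x* = 74.
Solving the dual: y* = (0, 2, 1).
  dual value b^T y* = 74.
Strong duality: c^T x* = b^T y*. Confirmed.

74


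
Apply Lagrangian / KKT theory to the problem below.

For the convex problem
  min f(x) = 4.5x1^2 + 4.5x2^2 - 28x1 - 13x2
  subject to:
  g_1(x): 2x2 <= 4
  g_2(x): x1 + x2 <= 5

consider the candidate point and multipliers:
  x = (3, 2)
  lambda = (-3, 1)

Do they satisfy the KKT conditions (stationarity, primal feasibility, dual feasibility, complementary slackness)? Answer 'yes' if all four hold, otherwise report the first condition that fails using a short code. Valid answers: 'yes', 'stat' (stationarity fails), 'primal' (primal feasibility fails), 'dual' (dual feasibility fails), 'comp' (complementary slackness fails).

Gradient of f: grad f(x) = Q x + c = (-1, 5)
Constraint values g_i(x) = a_i^T x - b_i:
  g_1((3, 2)) = 0
  g_2((3, 2)) = 0
Stationarity residual: grad f(x) + sum_i lambda_i a_i = (0, 0)
  -> stationarity OK
Primal feasibility (all g_i <= 0): OK
Dual feasibility (all lambda_i >= 0): FAILS
Complementary slackness (lambda_i * g_i(x) = 0 for all i): OK

Verdict: the first failing condition is dual_feasibility -> dual.

dual


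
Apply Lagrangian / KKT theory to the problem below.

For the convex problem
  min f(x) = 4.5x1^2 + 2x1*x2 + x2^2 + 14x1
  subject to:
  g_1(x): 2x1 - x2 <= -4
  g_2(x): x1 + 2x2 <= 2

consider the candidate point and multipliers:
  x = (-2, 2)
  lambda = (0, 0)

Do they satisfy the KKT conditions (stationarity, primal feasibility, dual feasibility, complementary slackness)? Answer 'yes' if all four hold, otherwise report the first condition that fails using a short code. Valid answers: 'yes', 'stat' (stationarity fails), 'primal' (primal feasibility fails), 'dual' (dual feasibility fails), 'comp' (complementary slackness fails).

Gradient of f: grad f(x) = Q x + c = (0, 0)
Constraint values g_i(x) = a_i^T x - b_i:
  g_1((-2, 2)) = -2
  g_2((-2, 2)) = 0
Stationarity residual: grad f(x) + sum_i lambda_i a_i = (0, 0)
  -> stationarity OK
Primal feasibility (all g_i <= 0): OK
Dual feasibility (all lambda_i >= 0): OK
Complementary slackness (lambda_i * g_i(x) = 0 for all i): OK

Verdict: yes, KKT holds.

yes
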